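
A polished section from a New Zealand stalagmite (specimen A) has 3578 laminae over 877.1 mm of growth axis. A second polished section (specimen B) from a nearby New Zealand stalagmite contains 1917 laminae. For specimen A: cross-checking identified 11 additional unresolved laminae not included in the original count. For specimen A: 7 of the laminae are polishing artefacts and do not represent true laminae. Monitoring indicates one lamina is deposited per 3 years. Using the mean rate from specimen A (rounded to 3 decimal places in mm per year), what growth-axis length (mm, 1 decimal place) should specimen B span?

471.6 mm

Specimen A: adjusted count: 3578 − 7 + 11 = 3582 laminae.
Specimen A: 3582 laminae at 3 years each span 3582 × 3 = 10746 years.
A: 877.1 mm over 10746 years gives 877.1 / 10746 ≈ 0.082 mm/yr.
Specimen B: multiplying by 3 years per lamina: 1917 × 3 = 5751 years. Length of B = 0.082 × 5751 = 471.6 mm.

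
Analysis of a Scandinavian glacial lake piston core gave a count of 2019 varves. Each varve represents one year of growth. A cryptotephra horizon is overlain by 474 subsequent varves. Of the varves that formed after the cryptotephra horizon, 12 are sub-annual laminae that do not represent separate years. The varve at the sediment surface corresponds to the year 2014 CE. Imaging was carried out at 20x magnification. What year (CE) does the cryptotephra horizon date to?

1552 CE

474 varves formed after the cryptotephra horizon.
Excluding 12 false varves: 474 − 12 = 462.
The varve at the sediment surface is 2014 CE, so the cryptotephra horizon dates to 2014 − 462 = 1552 CE.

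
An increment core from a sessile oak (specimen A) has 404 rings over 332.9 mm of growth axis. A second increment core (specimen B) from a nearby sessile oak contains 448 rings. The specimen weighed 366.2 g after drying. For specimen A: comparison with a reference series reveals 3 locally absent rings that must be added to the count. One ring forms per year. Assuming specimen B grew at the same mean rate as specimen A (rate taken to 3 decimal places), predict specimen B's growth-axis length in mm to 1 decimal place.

Specimen A: correcting the raw count gives 404 + 3 = 407 true rings.
A: 332.9 mm over 407 years gives 332.9 / 407 ≈ 0.818 mm/year.
Length of B = 0.818 × 448 = 366.5 mm.

366.5 mm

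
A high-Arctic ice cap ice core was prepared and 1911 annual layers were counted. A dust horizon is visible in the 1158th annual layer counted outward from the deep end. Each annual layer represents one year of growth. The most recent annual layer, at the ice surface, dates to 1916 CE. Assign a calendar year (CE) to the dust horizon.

The dust horizon sits at annual layer 1158 from the deep end, so 1911 − 1158 = 753 annual layers formed after it.
1916 − 753 = 1163 CE.

1163 CE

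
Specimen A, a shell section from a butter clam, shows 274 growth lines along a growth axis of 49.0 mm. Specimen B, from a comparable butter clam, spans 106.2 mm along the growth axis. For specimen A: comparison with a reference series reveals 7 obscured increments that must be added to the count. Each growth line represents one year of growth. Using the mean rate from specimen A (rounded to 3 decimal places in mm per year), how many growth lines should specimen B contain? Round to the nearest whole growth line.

Specimen A: adjusted count: 274 + 7 = 281 growth lines.
A: 49.0 mm over 281 years gives 49.0 / 281 ≈ 0.174 mm per year.
For B, 106.2 / 0.174 = 610.34 years ≈ 610 growth lines.

610 growth lines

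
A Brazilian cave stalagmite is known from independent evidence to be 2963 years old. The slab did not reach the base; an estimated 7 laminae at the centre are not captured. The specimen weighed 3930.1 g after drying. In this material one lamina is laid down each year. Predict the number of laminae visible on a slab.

At one lamina per year, 2963 years correspond to 2963 laminae.
Less the 7 uncaptured laminae: 2963 − 7 = 2956.

2956 laminae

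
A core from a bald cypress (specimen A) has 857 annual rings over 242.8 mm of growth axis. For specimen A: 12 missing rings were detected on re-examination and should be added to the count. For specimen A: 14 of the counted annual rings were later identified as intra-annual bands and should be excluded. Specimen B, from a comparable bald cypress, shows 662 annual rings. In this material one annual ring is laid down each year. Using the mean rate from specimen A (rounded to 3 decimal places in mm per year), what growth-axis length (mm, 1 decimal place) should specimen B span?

Specimen A: adjusted count: 857 − 14 + 12 = 855 annual rings.
A: Mean rate = 242.8 mm / 855 years ≈ 0.284 mm per year.
B's length ≈ 0.284 × 662 = 188.0 mm.

188.0 mm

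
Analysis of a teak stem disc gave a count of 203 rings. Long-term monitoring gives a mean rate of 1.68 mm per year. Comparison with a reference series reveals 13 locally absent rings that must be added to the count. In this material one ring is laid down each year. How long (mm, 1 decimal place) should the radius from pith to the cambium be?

362.9 mm

True ring count = 203 + 13 = 216.
Predicted length = 1.68 mm/year × 216 years = 362.9 mm.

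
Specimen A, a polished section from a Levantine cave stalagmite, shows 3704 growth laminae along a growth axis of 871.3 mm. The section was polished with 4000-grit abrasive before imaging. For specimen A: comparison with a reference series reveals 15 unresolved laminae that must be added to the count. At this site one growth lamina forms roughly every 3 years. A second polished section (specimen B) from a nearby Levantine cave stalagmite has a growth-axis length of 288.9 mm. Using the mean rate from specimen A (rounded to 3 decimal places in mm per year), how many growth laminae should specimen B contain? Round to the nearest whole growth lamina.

1235 growth laminae

Specimen A: correcting the raw count gives 3704 + 15 = 3719 true growth laminae.
Specimen A: multiplying by 3 years per growth lamina: 3719 × 3 = 11157 years.
A: 871.3 mm over 11157 years gives 871.3 / 11157 ≈ 0.078 mm/year.
Specimen B: 288.9 mm / 0.078 mm per year = 3703.85 years; at 3 years per growth lamina that is 3703.85 / 3 ≈ 1235 growth laminae.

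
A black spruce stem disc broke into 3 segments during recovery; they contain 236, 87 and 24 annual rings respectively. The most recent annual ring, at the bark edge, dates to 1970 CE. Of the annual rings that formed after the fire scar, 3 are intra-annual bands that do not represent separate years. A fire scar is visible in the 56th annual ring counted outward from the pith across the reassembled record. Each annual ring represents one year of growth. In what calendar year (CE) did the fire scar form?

1682 CE

Total annual rings = 236 + 87 + 24 = 347.
Between annual ring 56 and the bark edge there are 347 − 56 = 291 annual rings.
291 − 3 false = 288 true annual rings after the fire scar.
Counting back 288 years from 1970 CE places the fire scar in 1970 − 288 = 1682 CE.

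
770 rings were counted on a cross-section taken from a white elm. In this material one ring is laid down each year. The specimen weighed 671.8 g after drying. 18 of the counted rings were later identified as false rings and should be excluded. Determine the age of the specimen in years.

752 years

True ring count = 770 − 18 = 752.
One ring per year makes the duration 752 years.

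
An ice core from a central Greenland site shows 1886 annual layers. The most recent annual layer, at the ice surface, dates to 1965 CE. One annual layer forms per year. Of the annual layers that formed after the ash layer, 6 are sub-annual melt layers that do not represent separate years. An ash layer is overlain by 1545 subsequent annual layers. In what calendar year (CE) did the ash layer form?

426 CE

There are 1545 annual layers younger than the ash layer.
Removing the 6 false annual layers leaves 1545 − 6 = 1539 true annual layers beyond the ash layer.
Counting back 1539 years from 1965 CE places the ash layer in 1965 − 1539 = 426 CE.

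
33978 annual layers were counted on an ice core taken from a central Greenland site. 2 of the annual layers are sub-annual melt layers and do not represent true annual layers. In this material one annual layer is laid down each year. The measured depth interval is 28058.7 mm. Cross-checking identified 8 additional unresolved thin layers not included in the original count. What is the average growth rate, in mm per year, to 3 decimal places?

0.826 mm per year

After corrections the count is 33978 − 2 + 8 = 33984 annual layers.
Extension rate ≈ 28058.7 / 33984 = 0.826 mm per year.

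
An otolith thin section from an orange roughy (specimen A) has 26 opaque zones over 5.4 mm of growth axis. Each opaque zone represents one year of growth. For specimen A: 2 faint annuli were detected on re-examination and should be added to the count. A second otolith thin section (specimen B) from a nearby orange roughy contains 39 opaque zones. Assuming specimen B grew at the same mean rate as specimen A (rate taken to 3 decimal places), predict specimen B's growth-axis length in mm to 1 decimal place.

7.5 mm

Specimen A: after corrections the count is 26 + 2 = 28 opaque zones.
A: 5.4 mm over 28 years gives 5.4 / 28 ≈ 0.193 mm/yr.
Length of B = 0.193 × 39 = 7.5 mm.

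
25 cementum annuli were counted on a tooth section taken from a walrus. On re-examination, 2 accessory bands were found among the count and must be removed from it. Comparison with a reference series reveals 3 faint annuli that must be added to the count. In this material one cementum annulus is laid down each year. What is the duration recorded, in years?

True cementum annulus count = 25 − 2 + 3 = 26.
With a one-to-one cementum annulus periodicity this is 26 years.

26 years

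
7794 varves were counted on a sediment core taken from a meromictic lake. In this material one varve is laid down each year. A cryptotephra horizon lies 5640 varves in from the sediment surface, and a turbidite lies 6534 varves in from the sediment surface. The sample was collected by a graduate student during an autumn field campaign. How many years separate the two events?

894 years

Separation: 6534 − 5640 = 894 varves.
One varve per year makes the interval 894 years.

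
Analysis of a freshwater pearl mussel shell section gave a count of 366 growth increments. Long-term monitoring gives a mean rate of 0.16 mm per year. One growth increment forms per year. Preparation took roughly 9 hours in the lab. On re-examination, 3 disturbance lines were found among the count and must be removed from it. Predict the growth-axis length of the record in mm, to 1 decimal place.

Adjusted count: 366 − 3 = 363 growth increments.
Length ≈ 0.16 × 363 = 58.1 mm.

58.1 mm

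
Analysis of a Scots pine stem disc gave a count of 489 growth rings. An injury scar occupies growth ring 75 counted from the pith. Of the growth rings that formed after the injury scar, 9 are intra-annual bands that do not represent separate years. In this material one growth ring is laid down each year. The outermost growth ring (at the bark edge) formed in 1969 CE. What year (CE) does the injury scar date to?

1564 CE

Between growth ring 75 and the bark edge there are 489 − 75 = 414 growth rings.
414 − 9 false = 405 true growth rings after the injury scar.
Counting back 405 years from 1969 CE places the injury scar in 1969 − 405 = 1564 CE.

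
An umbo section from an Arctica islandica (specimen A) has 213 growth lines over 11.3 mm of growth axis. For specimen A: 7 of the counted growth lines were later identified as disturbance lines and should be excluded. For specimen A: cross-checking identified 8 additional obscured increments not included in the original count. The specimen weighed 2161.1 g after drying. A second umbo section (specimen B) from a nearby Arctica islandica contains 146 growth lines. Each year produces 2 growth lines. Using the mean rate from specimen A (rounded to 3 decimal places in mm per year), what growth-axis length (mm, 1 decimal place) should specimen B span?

7.7 mm

Specimen A: correcting the raw count gives 213 − 7 + 8 = 214 true growth lines.
Specimen A: 214 growth lines at 2 per year is 214 / 2 = 107 years.
A: Mean rate = 11.3 mm / 107 years ≈ 0.106 mm/yr.
Specimen B: dividing by 2 growth lines per year: 146 / 2 = 73 years. For B, 0.106 mm/year × 73 years = 7.7 mm.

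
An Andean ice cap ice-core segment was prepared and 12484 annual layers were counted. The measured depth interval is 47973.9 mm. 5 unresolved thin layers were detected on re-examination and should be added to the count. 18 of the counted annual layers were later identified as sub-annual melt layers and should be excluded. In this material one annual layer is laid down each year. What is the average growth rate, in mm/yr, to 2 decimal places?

3.85 mm/yr

Correcting the raw count gives 12484 − 18 + 5 = 12471 true annual layers.
Extension rate ≈ 47973.9 / 12471 = 3.85 mm/yr.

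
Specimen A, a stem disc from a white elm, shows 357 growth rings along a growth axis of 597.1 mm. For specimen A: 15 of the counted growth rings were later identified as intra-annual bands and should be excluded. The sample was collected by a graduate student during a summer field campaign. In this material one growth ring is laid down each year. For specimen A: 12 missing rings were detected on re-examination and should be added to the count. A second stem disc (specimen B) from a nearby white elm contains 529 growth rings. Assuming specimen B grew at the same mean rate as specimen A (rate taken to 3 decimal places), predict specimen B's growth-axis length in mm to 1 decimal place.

Specimen A: true growth ring count = 357 − 15 + 12 = 354.
A: Extension rate ≈ 597.1 / 354 = 1.687 mm per year.
Length of B = 1.687 × 529 = 892.4 mm.

892.4 mm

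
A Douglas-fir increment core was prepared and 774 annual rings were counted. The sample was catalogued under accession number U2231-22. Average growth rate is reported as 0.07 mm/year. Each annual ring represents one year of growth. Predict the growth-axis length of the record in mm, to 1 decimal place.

The record spans 774 years at 0.07 mm per year.
Length ≈ 0.07 × 774 = 54.2 mm.

54.2 mm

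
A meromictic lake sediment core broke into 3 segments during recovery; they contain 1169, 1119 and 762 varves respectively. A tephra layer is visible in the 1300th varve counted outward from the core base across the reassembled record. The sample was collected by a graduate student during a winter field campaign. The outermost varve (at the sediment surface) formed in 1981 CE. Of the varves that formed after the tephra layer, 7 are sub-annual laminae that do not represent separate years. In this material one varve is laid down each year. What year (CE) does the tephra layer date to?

Total varves = 1169 + 1119 + 762 = 3050.
The tephra layer sits at varve 1300 from the core base, so 3050 − 1300 = 1750 varves formed after it.
Excluding 7 false varves: 1750 − 7 = 1743.
1981 − 1743 = 238 CE.

238 CE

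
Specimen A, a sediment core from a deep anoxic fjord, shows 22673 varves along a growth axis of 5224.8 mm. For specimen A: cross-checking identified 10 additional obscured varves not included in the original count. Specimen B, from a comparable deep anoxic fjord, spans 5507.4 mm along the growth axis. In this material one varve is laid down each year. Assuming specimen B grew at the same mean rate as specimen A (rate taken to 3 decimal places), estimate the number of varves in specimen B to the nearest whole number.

23945 varves

Specimen A: after corrections the count is 22673 + 10 = 22683 varves.
A: Extension rate ≈ 5224.8 / 22683 = 0.230 mm/year.
B spans 5507.4 / 0.230 = 23945.22 years ≈ 23945 varves.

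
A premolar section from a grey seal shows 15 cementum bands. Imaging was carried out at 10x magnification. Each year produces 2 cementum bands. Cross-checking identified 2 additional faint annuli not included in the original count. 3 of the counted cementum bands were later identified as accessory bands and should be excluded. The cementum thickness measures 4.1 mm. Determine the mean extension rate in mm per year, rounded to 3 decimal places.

0.586 mm per year

True cementum band count = 15 − 3 + 2 = 14.
14 cementum bands at 2 per year is 14 / 2 = 7 years.
4.1 mm over 7 years gives 4.1 / 7 ≈ 0.586 mm per year.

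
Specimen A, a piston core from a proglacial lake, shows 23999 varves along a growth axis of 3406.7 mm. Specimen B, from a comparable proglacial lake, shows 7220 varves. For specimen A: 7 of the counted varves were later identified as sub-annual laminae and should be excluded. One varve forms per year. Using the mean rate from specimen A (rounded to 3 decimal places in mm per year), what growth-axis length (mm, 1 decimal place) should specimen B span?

Specimen A: adjusted count: 23999 − 7 = 23992 varves.
A: 3406.7 mm over 23992 years gives 3406.7 / 23992 ≈ 0.142 mm/year.
For B, 0.142 mm/year × 7220 years = 1025.2 mm.

1025.2 mm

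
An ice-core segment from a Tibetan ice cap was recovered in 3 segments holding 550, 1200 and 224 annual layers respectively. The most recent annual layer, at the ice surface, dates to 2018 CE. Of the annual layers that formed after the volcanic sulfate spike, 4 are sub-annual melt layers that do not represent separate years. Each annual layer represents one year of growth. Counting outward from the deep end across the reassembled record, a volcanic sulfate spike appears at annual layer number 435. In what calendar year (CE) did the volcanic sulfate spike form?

Total annual layers = 550 + 1200 + 224 = 1974.
Between annual layer 435 and the ice surface there are 1974 − 435 = 1539 annual layers.
Removing the 4 false annual layers leaves 1539 − 4 = 1535 true annual layers beyond the volcanic sulfate spike.
2018 − 1535 = 483 CE.

483 CE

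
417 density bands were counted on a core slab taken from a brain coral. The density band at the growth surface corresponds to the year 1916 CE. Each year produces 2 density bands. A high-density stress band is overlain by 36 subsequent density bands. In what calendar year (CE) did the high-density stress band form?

36 density bands post-date the high-density stress band.
Dividing by 2 density bands per year: 36 / 2 = 18 years.
The density band at the growth surface is 1916 CE, so the high-density stress band dates to 1916 − 18 = 1898 CE.

1898 CE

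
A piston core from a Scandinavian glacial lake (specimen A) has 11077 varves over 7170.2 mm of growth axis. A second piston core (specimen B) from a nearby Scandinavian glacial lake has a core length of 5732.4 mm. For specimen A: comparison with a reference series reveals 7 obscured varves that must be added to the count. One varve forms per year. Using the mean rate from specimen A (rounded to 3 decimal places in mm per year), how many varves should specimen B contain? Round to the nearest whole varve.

8860 varves

Specimen A: true varve count = 11077 + 7 = 11084.
A: Mean rate = 7170.2 mm / 11084 years ≈ 0.647 mm per year.
B spans 5732.4 / 0.647 = 8859.97 years ≈ 8860 varves.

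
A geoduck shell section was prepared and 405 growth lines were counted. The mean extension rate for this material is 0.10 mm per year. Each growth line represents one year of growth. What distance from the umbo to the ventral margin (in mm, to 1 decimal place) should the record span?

40.5 mm

405 years of growth are recorded.
405 years at 0.10 mm/year gives 0.10 × 405 = 40.5 mm.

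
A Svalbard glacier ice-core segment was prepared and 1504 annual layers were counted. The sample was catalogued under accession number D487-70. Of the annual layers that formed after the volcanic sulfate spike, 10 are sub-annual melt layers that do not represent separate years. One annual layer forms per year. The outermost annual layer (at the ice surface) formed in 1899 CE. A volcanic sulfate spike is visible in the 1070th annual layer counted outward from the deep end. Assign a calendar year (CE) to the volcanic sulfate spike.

1475 CE

The volcanic sulfate spike sits at annual layer 1070 from the deep end, so 1504 − 1070 = 434 annual layers formed after it.
Removing the 10 false annual layers leaves 434 − 10 = 424 true annual layers beyond the volcanic sulfate spike.
The annual layer at the ice surface is 1899 CE, so the volcanic sulfate spike dates to 1899 − 424 = 1475 CE.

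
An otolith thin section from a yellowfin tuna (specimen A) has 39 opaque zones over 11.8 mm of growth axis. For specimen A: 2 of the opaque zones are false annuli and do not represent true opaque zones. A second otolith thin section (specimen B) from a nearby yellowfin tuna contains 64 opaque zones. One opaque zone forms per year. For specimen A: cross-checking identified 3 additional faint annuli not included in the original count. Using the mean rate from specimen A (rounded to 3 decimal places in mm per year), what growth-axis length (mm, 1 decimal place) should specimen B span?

18.9 mm

Specimen A: after corrections the count is 39 − 2 + 3 = 40 opaque zones.
A: Extension rate ≈ 11.8 / 40 = 0.295 mm per year.
For B, 0.295 mm/year × 64 years = 18.9 mm.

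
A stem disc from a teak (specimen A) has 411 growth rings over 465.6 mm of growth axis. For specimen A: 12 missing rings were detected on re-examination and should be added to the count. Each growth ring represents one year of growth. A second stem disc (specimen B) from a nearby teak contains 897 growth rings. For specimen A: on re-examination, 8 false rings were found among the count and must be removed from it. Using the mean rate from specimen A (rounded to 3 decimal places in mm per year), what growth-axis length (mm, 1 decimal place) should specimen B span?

Specimen A: after corrections the count is 411 − 8 + 12 = 415 growth rings.
A: Mean rate = 465.6 mm / 415 years ≈ 1.122 mm/year.
B's length ≈ 1.122 × 897 = 1006.4 mm.

1006.4 mm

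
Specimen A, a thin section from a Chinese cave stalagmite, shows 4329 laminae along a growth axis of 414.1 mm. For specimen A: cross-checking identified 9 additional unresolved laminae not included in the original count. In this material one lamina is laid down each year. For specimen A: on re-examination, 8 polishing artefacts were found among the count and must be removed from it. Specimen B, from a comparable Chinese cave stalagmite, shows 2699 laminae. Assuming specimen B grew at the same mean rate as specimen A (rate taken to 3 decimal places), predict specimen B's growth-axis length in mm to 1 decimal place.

Specimen A: after corrections the count is 4329 − 8 + 9 = 4330 laminae.
A: 414.1 mm over 4330 years gives 414.1 / 4330 ≈ 0.096 mm per year.
B's length ≈ 0.096 × 2699 = 259.1 mm.

259.1 mm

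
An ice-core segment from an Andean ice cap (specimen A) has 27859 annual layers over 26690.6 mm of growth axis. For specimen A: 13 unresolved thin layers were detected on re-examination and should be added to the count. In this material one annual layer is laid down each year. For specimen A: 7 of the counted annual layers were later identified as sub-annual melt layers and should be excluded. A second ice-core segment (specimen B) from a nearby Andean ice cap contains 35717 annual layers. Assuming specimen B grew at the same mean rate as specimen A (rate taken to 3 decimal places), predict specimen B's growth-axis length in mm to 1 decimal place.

Specimen A: correcting the raw count gives 27859 − 7 + 13 = 27865 true annual layers.
A: 26690.6 mm over 27865 years gives 26690.6 / 27865 ≈ 0.958 mm/yr.
For B, 0.958 mm/year × 35717 years = 34216.9 mm.

34216.9 mm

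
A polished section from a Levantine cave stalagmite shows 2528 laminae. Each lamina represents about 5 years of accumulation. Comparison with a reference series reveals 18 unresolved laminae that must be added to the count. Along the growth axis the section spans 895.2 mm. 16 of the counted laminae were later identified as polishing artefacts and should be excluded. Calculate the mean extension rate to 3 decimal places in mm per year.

True lamina count = 2528 − 16 + 18 = 2530.
At 5 years per lamina, 2530 × 5 = 12650 years.
Extension rate ≈ 895.2 / 12650 = 0.071 mm per year.

0.071 mm per year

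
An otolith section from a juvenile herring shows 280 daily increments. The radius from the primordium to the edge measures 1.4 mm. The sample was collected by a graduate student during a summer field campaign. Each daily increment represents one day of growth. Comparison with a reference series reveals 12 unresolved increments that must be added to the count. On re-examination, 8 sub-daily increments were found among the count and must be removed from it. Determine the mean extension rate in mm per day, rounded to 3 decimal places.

Adjusted count: 280 − 8 + 12 = 284 daily increments.
Extension rate ≈ 1.4 / 284 = 0.005 mm per day.

0.005 mm per day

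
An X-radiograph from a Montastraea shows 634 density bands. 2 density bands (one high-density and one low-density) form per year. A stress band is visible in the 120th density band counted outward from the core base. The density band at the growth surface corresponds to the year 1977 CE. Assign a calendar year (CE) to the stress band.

1720 CE

The stress band sits at density band 120 from the core base, so 634 − 120 = 514 density bands formed after it.
Dividing by 2 density bands per year: 514 / 2 = 257 years.
Counting back 257 years from 1977 CE places the stress band in 1977 − 257 = 1720 CE.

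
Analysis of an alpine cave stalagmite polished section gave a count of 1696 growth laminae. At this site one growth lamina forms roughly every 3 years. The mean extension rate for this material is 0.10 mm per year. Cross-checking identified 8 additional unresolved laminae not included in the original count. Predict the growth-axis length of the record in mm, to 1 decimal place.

511.2 mm

After corrections the count is 1696 + 8 = 1704 growth laminae.
1704 growth laminae at 3 years each span 1704 × 3 = 5112 years.
Predicted length = 0.10 mm/year × 5112 years = 511.2 mm.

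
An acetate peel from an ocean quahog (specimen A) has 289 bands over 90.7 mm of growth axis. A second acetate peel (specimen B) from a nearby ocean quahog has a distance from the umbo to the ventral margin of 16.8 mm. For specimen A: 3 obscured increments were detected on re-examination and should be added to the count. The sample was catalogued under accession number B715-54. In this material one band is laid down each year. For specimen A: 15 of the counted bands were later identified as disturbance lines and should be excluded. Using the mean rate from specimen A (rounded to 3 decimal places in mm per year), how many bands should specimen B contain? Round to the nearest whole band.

51 bands

Specimen A: correcting the raw count gives 289 − 15 + 3 = 277 true bands.
A: Extension rate ≈ 90.7 / 277 = 0.327 mm/yr.
For B, 16.8 / 0.327 = 51.38 years ≈ 51 bands.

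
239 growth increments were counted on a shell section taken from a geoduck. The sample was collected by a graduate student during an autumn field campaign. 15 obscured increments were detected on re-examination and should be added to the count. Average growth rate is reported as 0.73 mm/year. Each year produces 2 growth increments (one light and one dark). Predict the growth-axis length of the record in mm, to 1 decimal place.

Correcting the raw count gives 239 + 15 = 254 true growth increments.
With 2 growth increments per year, 254 / 2 = 127 years.
Length ≈ 0.73 × 127 = 92.7 mm.

92.7 mm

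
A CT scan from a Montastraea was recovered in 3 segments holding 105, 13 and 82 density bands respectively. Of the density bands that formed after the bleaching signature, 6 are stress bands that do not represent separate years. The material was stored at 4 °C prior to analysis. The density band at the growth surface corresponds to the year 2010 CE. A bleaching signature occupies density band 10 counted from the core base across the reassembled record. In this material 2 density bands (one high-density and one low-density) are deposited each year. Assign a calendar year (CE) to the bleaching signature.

1918 CE

Total density bands = 105 + 13 + 82 = 200.
200 − 10 = 190 density bands lie beyond the bleaching signature toward the growth surface.
Excluding 6 false density bands: 190 − 6 = 184.
Dividing by 2 density bands per year: 184 / 2 = 92 years.
2010 − 92 = 1918 CE.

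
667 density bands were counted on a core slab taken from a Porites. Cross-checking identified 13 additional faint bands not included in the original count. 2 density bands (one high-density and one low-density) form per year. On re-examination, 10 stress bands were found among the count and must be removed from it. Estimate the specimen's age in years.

335 years

True density band count = 667 − 10 + 13 = 670.
With 2 density bands per year, 670 / 2 = 335 years.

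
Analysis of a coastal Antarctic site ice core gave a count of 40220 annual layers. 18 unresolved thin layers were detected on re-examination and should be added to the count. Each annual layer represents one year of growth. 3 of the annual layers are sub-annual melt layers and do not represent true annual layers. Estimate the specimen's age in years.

40235 years

After corrections the count is 40220 − 3 + 18 = 40235 annual layers.
One annual layer per year makes the duration 40235 years.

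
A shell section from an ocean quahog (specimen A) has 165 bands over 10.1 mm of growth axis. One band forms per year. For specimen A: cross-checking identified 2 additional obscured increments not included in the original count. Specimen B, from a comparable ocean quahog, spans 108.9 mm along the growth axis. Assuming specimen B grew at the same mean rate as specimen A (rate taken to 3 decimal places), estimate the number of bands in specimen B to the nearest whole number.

Specimen A: adjusted count: 165 + 2 = 167 bands.
A: Mean rate = 10.1 mm / 167 years ≈ 0.060 mm per year.
Specimen B: 108.9 mm / 0.060 mm per year = 1815.00 years ≈ 1815 bands.

1815 bands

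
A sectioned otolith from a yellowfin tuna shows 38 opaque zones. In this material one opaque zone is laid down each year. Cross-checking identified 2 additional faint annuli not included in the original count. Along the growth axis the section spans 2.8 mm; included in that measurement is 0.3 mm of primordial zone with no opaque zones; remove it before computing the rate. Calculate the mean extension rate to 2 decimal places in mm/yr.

Adjusted count: 38 + 2 = 40 opaque zones.
Net length = 2.8 − 0.3 = 2.5 mm.
2.5 mm over 40 years gives 2.5 / 40 ≈ 0.06 mm/yr.

0.06 mm/yr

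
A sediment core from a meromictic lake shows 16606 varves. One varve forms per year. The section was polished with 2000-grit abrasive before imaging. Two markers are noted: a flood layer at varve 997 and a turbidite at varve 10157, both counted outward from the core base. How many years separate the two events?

9160 yr

The two markers are separated by 10157 − 997 = 9160 varves.
At one varve per year, 9160 years elapsed between them.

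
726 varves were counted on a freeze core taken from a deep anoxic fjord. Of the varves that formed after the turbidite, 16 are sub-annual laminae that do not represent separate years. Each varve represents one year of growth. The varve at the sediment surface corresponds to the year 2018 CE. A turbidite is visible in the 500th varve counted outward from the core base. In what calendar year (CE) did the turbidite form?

Between varve 500 and the sediment surface there are 726 − 500 = 226 varves.
Removing the 16 false varves leaves 226 − 16 = 210 true varves beyond the turbidite.
The varve at the sediment surface is 2018 CE, so the turbidite dates to 2018 − 210 = 1808 CE.

1808 CE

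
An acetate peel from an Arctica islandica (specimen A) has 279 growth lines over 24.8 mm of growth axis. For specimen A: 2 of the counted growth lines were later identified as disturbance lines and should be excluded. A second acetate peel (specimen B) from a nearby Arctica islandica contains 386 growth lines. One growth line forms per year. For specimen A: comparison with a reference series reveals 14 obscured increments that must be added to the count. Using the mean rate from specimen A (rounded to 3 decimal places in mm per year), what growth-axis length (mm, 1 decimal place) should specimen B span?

32.8 mm

Specimen A: adjusted count: 279 − 2 + 14 = 291 growth lines.
A: Extension rate ≈ 24.8 / 291 = 0.085 mm/yr.
Length of B = 0.085 × 386 = 32.8 mm.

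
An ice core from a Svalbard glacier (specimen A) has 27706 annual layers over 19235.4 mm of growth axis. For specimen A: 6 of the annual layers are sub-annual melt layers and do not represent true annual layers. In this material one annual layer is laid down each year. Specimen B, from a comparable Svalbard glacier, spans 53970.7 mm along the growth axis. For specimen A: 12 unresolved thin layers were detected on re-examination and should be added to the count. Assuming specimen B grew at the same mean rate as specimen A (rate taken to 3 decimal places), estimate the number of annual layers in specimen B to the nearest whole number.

Specimen A: after corrections the count is 27706 − 6 + 12 = 27712 annual layers.
A: 19235.4 mm over 27712 years gives 19235.4 / 27712 ≈ 0.694 mm/yr.
B spans 53970.7 / 0.694 = 77767.58 years ≈ 77768 annual layers.

77768 annual layers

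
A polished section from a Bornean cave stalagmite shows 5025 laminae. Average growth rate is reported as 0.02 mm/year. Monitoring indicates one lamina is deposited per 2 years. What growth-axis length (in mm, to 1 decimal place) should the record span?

At 2 years per lamina, 5025 × 2 = 10050 years.
Predicted length = 0.02 mm/year × 10050 years = 201.0 mm.

201.0 mm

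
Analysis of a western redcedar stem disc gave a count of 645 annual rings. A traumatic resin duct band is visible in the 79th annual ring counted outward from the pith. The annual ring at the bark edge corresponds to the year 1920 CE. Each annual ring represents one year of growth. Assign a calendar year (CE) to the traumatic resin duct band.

645 − 79 = 566 annual rings lie beyond the traumatic resin duct band toward the bark edge.
Counting back 566 years from 1920 CE places the traumatic resin duct band in 1920 − 566 = 1354 CE.

1354 CE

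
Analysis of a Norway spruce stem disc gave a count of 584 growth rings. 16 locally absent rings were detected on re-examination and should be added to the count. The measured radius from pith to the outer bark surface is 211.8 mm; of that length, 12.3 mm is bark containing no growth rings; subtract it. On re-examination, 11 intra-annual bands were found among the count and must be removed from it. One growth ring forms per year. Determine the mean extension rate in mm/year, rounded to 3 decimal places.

0.339 mm/year

Adjusted count: 584 − 11 + 16 = 589 growth rings.
Removing the 12.3 mm offcut leaves 211.8 − 12.3 = 199.5 mm.
Extension rate ≈ 199.5 / 589 = 0.339 mm/year.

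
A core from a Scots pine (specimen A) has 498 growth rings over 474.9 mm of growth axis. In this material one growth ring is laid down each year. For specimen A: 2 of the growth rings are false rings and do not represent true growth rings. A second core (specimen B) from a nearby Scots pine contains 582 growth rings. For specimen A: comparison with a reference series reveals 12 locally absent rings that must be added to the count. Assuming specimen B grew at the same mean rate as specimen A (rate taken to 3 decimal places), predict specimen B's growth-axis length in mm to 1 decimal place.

544.2 mm

Specimen A: correcting the raw count gives 498 − 2 + 12 = 508 true growth rings.
A: 474.9 mm over 508 years gives 474.9 / 508 ≈ 0.935 mm per year.
For B, 0.935 mm/year × 582 years = 544.2 mm.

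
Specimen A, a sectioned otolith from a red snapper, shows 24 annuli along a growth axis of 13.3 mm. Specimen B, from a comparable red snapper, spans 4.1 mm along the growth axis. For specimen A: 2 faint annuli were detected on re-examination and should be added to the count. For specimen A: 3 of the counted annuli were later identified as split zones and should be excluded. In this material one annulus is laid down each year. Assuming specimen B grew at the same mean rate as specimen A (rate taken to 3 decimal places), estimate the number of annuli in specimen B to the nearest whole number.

Specimen A: true annulus count = 24 − 3 + 2 = 23.
A: Extension rate ≈ 13.3 / 23 = 0.578 mm/year.
For B, 4.1 / 0.578 = 7.09 years ≈ 7 annuli.

7 annuli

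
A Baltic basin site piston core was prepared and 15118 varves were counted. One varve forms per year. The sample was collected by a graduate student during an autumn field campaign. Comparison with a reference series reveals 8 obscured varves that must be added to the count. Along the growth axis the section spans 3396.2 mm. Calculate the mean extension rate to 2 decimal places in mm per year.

0.22 mm per year

True varve count = 15118 + 8 = 15126.
Mean rate = 3396.2 mm / 15126 years ≈ 0.22 mm per year.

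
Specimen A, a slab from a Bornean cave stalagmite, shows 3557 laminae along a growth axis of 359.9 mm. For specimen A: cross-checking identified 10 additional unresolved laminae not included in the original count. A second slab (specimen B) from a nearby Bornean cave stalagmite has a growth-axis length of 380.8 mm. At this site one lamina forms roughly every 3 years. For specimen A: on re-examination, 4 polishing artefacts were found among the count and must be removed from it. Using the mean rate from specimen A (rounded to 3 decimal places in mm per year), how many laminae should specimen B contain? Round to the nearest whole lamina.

Specimen A: adjusted count: 3557 − 4 + 10 = 3563 laminae.
Specimen A: at 3 years per lamina, 3563 × 3 = 10689 years.
A: Extension rate ≈ 359.9 / 10689 = 0.034 mm/year.
Specimen B: 380.8 mm / 0.034 mm per year = 11200.00 years; at 3 years per lamina that is 11200.00 / 3 ≈ 3733 laminae.

3733 laminae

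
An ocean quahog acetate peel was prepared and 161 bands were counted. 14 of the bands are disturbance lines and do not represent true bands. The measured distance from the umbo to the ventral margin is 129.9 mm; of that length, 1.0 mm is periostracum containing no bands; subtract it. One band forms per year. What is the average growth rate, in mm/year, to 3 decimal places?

True band count = 161 − 14 = 147.
Net length = 129.9 − 1.0 = 128.9 mm.
Extension rate ≈ 128.9 / 147 = 0.877 mm/year.

0.877 mm/year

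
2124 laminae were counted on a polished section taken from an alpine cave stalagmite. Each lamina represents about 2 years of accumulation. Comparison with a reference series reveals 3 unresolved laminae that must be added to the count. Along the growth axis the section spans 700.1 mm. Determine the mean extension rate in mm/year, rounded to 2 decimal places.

Adjusted count: 2124 + 3 = 2127 laminae.
Multiplying by 2 years per lamina: 2127 × 2 = 4254 years.
Extension rate ≈ 700.1 / 4254 = 0.16 mm/year.

0.16 mm/year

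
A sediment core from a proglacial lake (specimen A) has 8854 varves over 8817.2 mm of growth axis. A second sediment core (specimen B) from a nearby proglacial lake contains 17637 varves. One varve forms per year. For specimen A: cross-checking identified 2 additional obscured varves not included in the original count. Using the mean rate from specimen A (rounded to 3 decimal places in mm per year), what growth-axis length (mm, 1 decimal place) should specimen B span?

Specimen A: adjusted count: 8854 + 2 = 8856 varves.
A: Mean rate = 8817.2 mm / 8856 years ≈ 0.996 mm/year.
Length of B = 0.996 × 17637 = 17566.5 mm.

17566.5 mm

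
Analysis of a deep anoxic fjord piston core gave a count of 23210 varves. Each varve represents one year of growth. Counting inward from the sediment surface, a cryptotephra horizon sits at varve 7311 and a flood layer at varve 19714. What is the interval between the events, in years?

12403 yr

Separation: 19714 − 7311 = 12403 varves.
That is 12403 years at one varve per year.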